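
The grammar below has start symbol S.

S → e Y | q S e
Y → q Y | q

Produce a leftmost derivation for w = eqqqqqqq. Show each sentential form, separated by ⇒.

S ⇒ eY   [S → e Y]
eY ⇒ eqY   [Y → q Y]
eqY ⇒ eqqY   [Y → q Y]
eqqY ⇒ eqqqY   [Y → q Y]
eqqqY ⇒ eqqqqY   [Y → q Y]
eqqqqY ⇒ eqqqqqY   [Y → q Y]
eqqqqqY ⇒ eqqqqqqY   [Y → q Y]
eqqqqqqY ⇒ eqqqqqqq   [Y → q]

S⇒eY⇒eqY⇒eqqY⇒eqqqY⇒eqqqqY⇒eqqqqqY⇒eqqqqqqY⇒eqqqqqqq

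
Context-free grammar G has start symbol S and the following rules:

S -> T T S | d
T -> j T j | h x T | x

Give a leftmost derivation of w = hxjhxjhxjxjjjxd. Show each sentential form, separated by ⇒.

S ⇒ TTS ⇒ hxTTS ⇒ hxjTjTS ⇒ hxjhxTjTS ⇒ hxjhxjTjjTS ⇒ hxjhxjhxTjjTS ⇒ hxjhxjhxjTjjjTS ⇒ hxjhxjhxjxjjjTS ⇒ hxjhxjhxjxjjjxS ⇒ hxjhxjhxjxjjjxd

S ⇒ TTS   [S -> T T S]
TTS ⇒ hxTTS   [T -> h x T]
hxTTS ⇒ hxjTjTS   [T -> j T j]
hxjTjTS ⇒ hxjhxTjTS   [T -> h x T]
hxjhxTjTS ⇒ hxjhxjTjjTS   [T -> j T j]
hxjhxjTjjTS ⇒ hxjhxjhxTjjTS   [T -> h x T]
hxjhxjhxTjjTS ⇒ hxjhxjhxjTjjjTS   [T -> j T j]
hxjhxjhxjTjjjTS ⇒ hxjhxjhxjxjjjTS   [T -> x]
hxjhxjhxjxjjjTS ⇒ hxjhxjhxjxjjjxS   [T -> x]
hxjhxjhxjxjjjxS ⇒ hxjhxjhxjxjjjxd   [S -> d]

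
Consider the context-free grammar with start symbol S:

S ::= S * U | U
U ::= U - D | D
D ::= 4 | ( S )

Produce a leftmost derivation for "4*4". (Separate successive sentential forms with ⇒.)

S ⇒ S*U ⇒ U*U ⇒ D*U ⇒ 4*U ⇒ 4*D ⇒ 4*4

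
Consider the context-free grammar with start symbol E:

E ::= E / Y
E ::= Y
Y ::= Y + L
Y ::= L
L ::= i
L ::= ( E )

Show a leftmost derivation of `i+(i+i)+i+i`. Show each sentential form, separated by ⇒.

E ⇒ Y ⇒ Y+L ⇒ Y+L+L ⇒ Y+L+L+L ⇒ L+L+L+L ⇒ i+L+L+L ⇒ i+(E)+L+L ⇒ i+(Y)+L+L ⇒ i+(Y+L)+L+L ⇒ i+(L+L)+L+L ⇒ i+(i+L)+L+L ⇒ i+(i+i)+L+L ⇒ i+(i+i)+i+L ⇒ i+(i+i)+i+i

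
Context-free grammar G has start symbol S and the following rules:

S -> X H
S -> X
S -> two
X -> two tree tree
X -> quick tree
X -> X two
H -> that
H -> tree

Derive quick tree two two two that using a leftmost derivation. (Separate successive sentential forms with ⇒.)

S ⇒ X H ⇒ X two H ⇒ X two two H ⇒ X two two two H ⇒ quick tree two two two H ⇒ quick tree two two two that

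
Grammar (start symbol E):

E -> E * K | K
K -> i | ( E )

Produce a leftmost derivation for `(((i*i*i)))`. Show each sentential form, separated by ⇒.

E ⇒ K   [E -> K]
K ⇒ (E)   [K -> ( E )]
(E) ⇒ (K)   [E -> K]
(K) ⇒ ((E))   [K -> ( E )]
((E)) ⇒ ((K))   [E -> K]
((K)) ⇒ (((E)))   [K -> ( E )]
(((E))) ⇒ (((E*K)))   [E -> E * K]
(((E*K))) ⇒ (((E*K*K)))   [E -> E * K]
(((E*K*K))) ⇒ (((K*K*K)))   [E -> K]
(((K*K*K))) ⇒ (((i*K*K)))   [K -> i]
(((i*K*K))) ⇒ (((i*i*K)))   [K -> i]
(((i*i*K))) ⇒ (((i*i*i)))   [K -> i]

E⇒K⇒(E)⇒(K)⇒((E))⇒((K))⇒(((E)))⇒(((E*K)))⇒(((E*K*K)))⇒(((K*K*K)))⇒(((i*K*K)))⇒(((i*i*K)))⇒(((i*i*i)))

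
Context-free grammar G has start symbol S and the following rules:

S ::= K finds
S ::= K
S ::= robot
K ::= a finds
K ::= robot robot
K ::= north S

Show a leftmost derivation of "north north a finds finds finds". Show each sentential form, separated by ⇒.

S ⇒ K finds   [S ::= K finds]
K finds ⇒ north S finds   [K ::= north S]
north S finds ⇒ north K finds finds   [S ::= K finds]
north K finds finds ⇒ north north S finds finds   [K ::= north S]
north north S finds finds ⇒ north north K finds finds   [S ::= K]
north north K finds finds ⇒ north north a finds finds finds   [K ::= a finds]

S ⇒ K finds ⇒ north S finds ⇒ north K finds finds ⇒ north north S finds finds ⇒ north north K finds finds ⇒ north north a finds finds finds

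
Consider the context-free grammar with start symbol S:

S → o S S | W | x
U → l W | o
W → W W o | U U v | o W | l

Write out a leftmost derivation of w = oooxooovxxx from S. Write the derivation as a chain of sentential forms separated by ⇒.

S ⇒ oSS ⇒ ooSSS ⇒ oooSSSS ⇒ oooxSSS ⇒ oooxoSSSS ⇒ oooxoWSSS ⇒ oooxoUUvSSS ⇒ oooxooUvSSS ⇒ oooxooovSSS ⇒ oooxooovxSS ⇒ oooxooovxxS ⇒ oooxooovxxx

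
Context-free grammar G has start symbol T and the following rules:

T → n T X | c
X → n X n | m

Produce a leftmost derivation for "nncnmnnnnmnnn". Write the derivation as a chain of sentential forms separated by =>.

T => nTX => nnTXX => nncXX => nncnXnX => nncnmnX => nncnmnnXn => nncnmnnnXnn => nncnmnnnnXnnn => nncnmnnnnmnnn

T => nTX   [T → n T X]
nTX => nnTXX   [T → n T X]
nnTXX => nncXX   [T → c]
nncXX => nncnXnX   [X → n X n]
nncnXnX => nncnmnX   [X → m]
nncnmnX => nncnmnnXn   [X → n X n]
nncnmnnXn => nncnmnnnXnn   [X → n X n]
nncnmnnnXnn => nncnmnnnnXnnn   [X → n X n]
nncnmnnnnXnnn => nncnmnnnnmnnn   [X → m]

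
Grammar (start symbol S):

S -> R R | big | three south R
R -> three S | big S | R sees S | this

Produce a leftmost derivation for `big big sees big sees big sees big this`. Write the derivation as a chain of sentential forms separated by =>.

S => R R   [S -> R R]
R R => R sees S R   [R -> R sees S]
R sees S R => R sees S sees S R   [R -> R sees S]
R sees S sees S R => R sees S sees S sees S R   [R -> R sees S]
R sees S sees S sees S R => big S sees S sees S sees S R   [R -> big S]
big S sees S sees S sees S R => big big sees S sees S sees S R   [S -> big]
big big sees S sees S sees S R => big big sees big sees S sees S R   [S -> big]
big big sees big sees S sees S R => big big sees big sees big sees S R   [S -> big]
big big sees big sees big sees S R => big big sees big sees big sees big R   [S -> big]
big big sees big sees big sees big R => big big sees big sees big sees big this   [R -> this]

S => R R => R sees S R => R sees S sees S R => R sees S sees S sees S R => big S sees S sees S sees S R => big big sees S sees S sees S R => big big sees big sees S sees S R => big big sees big sees big sees S R => big big sees big sees big sees big R => big big sees big sees big sees big this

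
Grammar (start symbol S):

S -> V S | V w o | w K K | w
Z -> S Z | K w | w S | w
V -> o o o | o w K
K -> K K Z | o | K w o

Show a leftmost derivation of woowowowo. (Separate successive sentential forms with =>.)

S => wKK => wKKZK => wKKZKZK => woKZKZK => woKwoZKZK => woowoZKZK => woowowKZK => woowowoZK => woowowowK => woowowowo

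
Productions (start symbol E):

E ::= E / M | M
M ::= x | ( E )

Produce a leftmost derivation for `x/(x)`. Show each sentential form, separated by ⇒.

E ⇒ E/M ⇒ M/M ⇒ x/M ⇒ x/(E) ⇒ x/(M) ⇒ x/(x)

E ⇒ E/M   [E ::= E / M]
E/M ⇒ M/M   [E ::= M]
M/M ⇒ x/M   [M ::= x]
x/M ⇒ x/(E)   [M ::= ( E )]
x/(E) ⇒ x/(M)   [E ::= M]
x/(M) ⇒ x/(x)   [M ::= x]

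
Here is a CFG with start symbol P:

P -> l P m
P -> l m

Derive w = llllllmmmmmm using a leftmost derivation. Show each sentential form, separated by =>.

P => lPm => llPmm => lllPmmm => llllPmmmm => lllllPmmmmm => llllllmmmmmm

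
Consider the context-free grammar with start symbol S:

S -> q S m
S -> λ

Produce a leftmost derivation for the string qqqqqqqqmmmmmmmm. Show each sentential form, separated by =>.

S=>qSm=>qqSmm=>qqqSmmm=>qqqqSmmmm=>qqqqqSmmmmm=>qqqqqqSmmmmmm=>qqqqqqqSmmmmmmm=>qqqqqqqqSmmmmmmmm=>qqqqqqqqmmmmmmmm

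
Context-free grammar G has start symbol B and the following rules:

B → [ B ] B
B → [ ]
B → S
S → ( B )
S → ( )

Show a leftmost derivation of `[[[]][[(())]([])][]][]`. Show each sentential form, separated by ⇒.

B ⇒ [B]B ⇒ [[B]B]B ⇒ [[[]]B]B ⇒ [[[]][B]B]B ⇒ [[[]][[B]B]B]B ⇒ [[[]][[S]B]B]B ⇒ [[[]][[(B)]B]B]B ⇒ [[[]][[(S)]B]B]B ⇒ [[[]][[(())]B]B]B ⇒ [[[]][[(())]S]B]B ⇒ [[[]][[(())](B)]B]B ⇒ [[[]][[(())]([])]B]B ⇒ [[[]][[(())]([])][]]B ⇒ [[[]][[(())]([])][]][]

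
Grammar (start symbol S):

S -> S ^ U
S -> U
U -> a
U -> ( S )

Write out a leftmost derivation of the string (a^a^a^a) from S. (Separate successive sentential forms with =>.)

S => U   [S -> U]
U => (S)   [U -> ( S )]
(S) => (S^U)   [S -> S ^ U]
(S^U) => (S^U^U)   [S -> S ^ U]
(S^U^U) => (S^U^U^U)   [S -> S ^ U]
(S^U^U^U) => (U^U^U^U)   [S -> U]
(U^U^U^U) => (a^U^U^U)   [U -> a]
(a^U^U^U) => (a^a^U^U)   [U -> a]
(a^a^U^U) => (a^a^a^U)   [U -> a]
(a^a^a^U) => (a^a^a^a)   [U -> a]

S=>U=>(S)=>(S^U)=>(S^U^U)=>(S^U^U^U)=>(U^U^U^U)=>(a^U^U^U)=>(a^a^U^U)=>(a^a^a^U)=>(a^a^a^a)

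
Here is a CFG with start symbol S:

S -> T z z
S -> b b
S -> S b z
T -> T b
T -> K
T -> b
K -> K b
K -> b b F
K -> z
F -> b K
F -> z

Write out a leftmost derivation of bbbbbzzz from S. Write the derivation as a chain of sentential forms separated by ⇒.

S ⇒ Tzz   [S -> T z z]
Tzz ⇒ Kzz   [T -> K]
Kzz ⇒ bbFzz   [K -> b b F]
bbFzz ⇒ bbbKzz   [F -> b K]
bbbKzz ⇒ bbbbbFzz   [K -> b b F]
bbbbbFzz ⇒ bbbbbzzz   [F -> z]

S ⇒ Tzz ⇒ Kzz ⇒ bbFzz ⇒ bbbKzz ⇒ bbbbbFzz ⇒ bbbbbzzz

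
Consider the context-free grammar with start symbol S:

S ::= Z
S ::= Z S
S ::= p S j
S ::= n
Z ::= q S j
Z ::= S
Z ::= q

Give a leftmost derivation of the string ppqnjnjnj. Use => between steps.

S => pSj   [S ::= p S j]
pSj => pZSj   [S ::= Z S]
pZSj => pSSj   [Z ::= S]
pSSj => ppSjSj   [S ::= p S j]
ppSjSj => ppZSjSj   [S ::= Z S]
ppZSjSj => ppqSjSjSj   [Z ::= q S j]
ppqSjSjSj => ppqnjSjSj   [S ::= n]
ppqnjSjSj => ppqnjnjSj   [S ::= n]
ppqnjnjSj => ppqnjnjnj   [S ::= n]

S=>pSj=>pZSj=>pSSj=>ppSjSj=>ppZSjSj=>ppqSjSjSj=>ppqnjSjSj=>ppqnjnjSj=>ppqnjnjnj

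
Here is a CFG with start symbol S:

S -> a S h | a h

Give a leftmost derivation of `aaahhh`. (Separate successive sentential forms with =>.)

S => aSh   [S -> a S h]
aSh => aaShh   [S -> a S h]
aaShh => aaahhh   [S -> a h]

S => aSh => aaShh => aaahhh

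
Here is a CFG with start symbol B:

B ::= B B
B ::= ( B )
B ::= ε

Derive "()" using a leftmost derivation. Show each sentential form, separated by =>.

B => BB => BBB => (B)BB => ()BB => ()B => ()

B => BB   [B ::= B B]
BB => BBB   [B ::= B B]
BBB => (B)BB   [B ::= ( B )]
(B)BB => ()BB   [B ::= ε]
()BB => ()B   [B ::= ε]
()B => ()   [B ::= ε]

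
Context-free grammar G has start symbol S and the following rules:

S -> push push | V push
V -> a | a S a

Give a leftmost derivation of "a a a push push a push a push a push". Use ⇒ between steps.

S ⇒ V push   [S -> V push]
V push ⇒ a S a push   [V -> a S a]
a S a push ⇒ a V push a push   [S -> V push]
a V push a push ⇒ a a S a push a push   [V -> a S a]
a a S a push a push ⇒ a a V push a push a push   [S -> V push]
a a V push a push a push ⇒ a a a S a push a push a push   [V -> a S a]
a a a S a push a push a push ⇒ a a a push push a push a push a push   [S -> push push]

S ⇒ V push ⇒ a S a push ⇒ a V push a push ⇒ a a S a push a push ⇒ a a V push a push a push ⇒ a a a S a push a push a push ⇒ a a a push push a push a push a push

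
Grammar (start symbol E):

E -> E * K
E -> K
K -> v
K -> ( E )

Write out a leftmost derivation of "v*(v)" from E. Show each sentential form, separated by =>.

E=>E*K=>K*K=>v*K=>v*(E)=>v*(K)=>v*(v)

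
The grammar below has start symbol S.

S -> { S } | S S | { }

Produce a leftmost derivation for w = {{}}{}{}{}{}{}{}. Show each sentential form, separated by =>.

S => SS => SSS => SSSS => SSSSS => SSSSSS => SSSSSSS => {S}SSSSSS => {{}}SSSSSS => {{}}{}SSSSS => {{}}{}{}SSSS => {{}}{}{}{}SSS => {{}}{}{}{}{}SS => {{}}{}{}{}{}{}S => {{}}{}{}{}{}{}{}

S => SS   [S -> S S]
SS => SSS   [S -> S S]
SSS => SSSS   [S -> S S]
SSSS => SSSSS   [S -> S S]
SSSSS => SSSSSS   [S -> S S]
SSSSSS => SSSSSSS   [S -> S S]
SSSSSSS => {S}SSSSSS   [S -> { S }]
{S}SSSSSS => {{}}SSSSSS   [S -> { }]
{{}}SSSSSS => {{}}{}SSSSS   [S -> { }]
{{}}{}SSSSS => {{}}{}{}SSSS   [S -> { }]
{{}}{}{}SSSS => {{}}{}{}{}SSS   [S -> { }]
{{}}{}{}{}SSS => {{}}{}{}{}{}SS   [S -> { }]
{{}}{}{}{}{}SS => {{}}{}{}{}{}{}S   [S -> { }]
{{}}{}{}{}{}{}S => {{}}{}{}{}{}{}{}   [S -> { }]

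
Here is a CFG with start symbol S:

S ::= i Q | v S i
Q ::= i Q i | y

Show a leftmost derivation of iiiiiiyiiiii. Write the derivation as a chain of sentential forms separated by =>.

S=>iQ=>iiQi=>iiiQii=>iiiiQiii=>iiiiiQiiii=>iiiiiiQiiiii=>iiiiiiyiiiii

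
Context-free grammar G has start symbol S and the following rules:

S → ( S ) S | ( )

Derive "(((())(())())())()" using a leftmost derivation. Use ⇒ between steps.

S ⇒ (S)S   [S → ( S ) S]
(S)S ⇒ ((S)S)S   [S → ( S ) S]
((S)S)S ⇒ (((S)S)S)S   [S → ( S ) S]
(((S)S)S)S ⇒ (((())S)S)S   [S → ( )]
(((())S)S)S ⇒ (((())(S)S)S)S   [S → ( S ) S]
(((())(S)S)S)S ⇒ (((())(())S)S)S   [S → ( )]
(((())(())S)S)S ⇒ (((())(())())S)S   [S → ( )]
(((())(())())S)S ⇒ (((())(())())())S   [S → ( )]
(((())(())())())S ⇒ (((())(())())())()   [S → ( )]

S ⇒ (S)S ⇒ ((S)S)S ⇒ (((S)S)S)S ⇒ (((())S)S)S ⇒ (((())(S)S)S)S ⇒ (((())(())S)S)S ⇒ (((())(())())S)S ⇒ (((())(())())())S ⇒ (((())(())())())()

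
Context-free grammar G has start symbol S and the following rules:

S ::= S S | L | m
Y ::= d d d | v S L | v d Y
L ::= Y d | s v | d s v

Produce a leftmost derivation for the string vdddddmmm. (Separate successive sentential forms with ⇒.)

S ⇒ SS ⇒ SSS ⇒ SSSS ⇒ LSSS ⇒ YdSSS ⇒ vdYdSSS ⇒ vdddddSSS ⇒ vdddddmSS ⇒ vdddddmmS ⇒ vdddddmmm

S ⇒ SS   [S ::= S S]
SS ⇒ SSS   [S ::= S S]
SSS ⇒ SSSS   [S ::= S S]
SSSS ⇒ LSSS   [S ::= L]
LSSS ⇒ YdSSS   [L ::= Y d]
YdSSS ⇒ vdYdSSS   [Y ::= v d Y]
vdYdSSS ⇒ vdddddSSS   [Y ::= d d d]
vdddddSSS ⇒ vdddddmSS   [S ::= m]
vdddddmSS ⇒ vdddddmmS   [S ::= m]
vdddddmmS ⇒ vdddddmmm   [S ::= m]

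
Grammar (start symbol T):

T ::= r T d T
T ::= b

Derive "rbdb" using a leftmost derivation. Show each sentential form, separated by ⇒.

T ⇒ rTdT ⇒ rbdT ⇒ rbdb

T ⇒ rTdT   [T ::= r T d T]
rTdT ⇒ rbdT   [T ::= b]
rbdT ⇒ rbdb   [T ::= b]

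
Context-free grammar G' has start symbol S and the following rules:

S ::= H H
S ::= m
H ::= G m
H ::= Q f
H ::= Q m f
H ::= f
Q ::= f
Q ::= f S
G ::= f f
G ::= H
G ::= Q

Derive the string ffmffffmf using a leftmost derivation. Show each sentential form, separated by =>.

S => HH   [S ::= H H]
HH => QfH   [H ::= Q f]
QfH => fSfH   [Q ::= f S]
fSfH => fHHfH   [S ::= H H]
fHHfH => fQmfHfH   [H ::= Q m f]
fQmfHfH => ffmfHfH   [Q ::= f]
ffmfHfH => ffmfffH   [H ::= f]
ffmfffH => ffmfffQmf   [H ::= Q m f]
ffmfffQmf => ffmffffmf   [Q ::= f]

S => HH => QfH => fSfH => fHHfH => fQmfHfH => ffmfHfH => ffmfffH => ffmfffQmf => ffmffffmf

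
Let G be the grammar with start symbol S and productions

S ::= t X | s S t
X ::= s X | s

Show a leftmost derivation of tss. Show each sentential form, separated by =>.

S => tX   [S ::= t X]
tX => tsX   [X ::= s X]
tsX => tss   [X ::= s]

S => tX => tsX => tss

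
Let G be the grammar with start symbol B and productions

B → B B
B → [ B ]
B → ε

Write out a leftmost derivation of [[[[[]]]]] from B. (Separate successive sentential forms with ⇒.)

B⇒[B]⇒[[B]]⇒[[BB]]⇒[[[B]B]]⇒[[[[B]]B]]⇒[[[[[B]]]B]]⇒[[[[[]]]B]]⇒[[[[[]]]]]

B ⇒ [B]   [B → [ B ]]
[B] ⇒ [[B]]   [B → [ B ]]
[[B]] ⇒ [[BB]]   [B → B B]
[[BB]] ⇒ [[[B]B]]   [B → [ B ]]
[[[B]B]] ⇒ [[[[B]]B]]   [B → [ B ]]
[[[[B]]B]] ⇒ [[[[[B]]]B]]   [B → [ B ]]
[[[[[B]]]B]] ⇒ [[[[[]]]B]]   [B → ε]
[[[[[]]]B]] ⇒ [[[[[]]]]]   [B → ε]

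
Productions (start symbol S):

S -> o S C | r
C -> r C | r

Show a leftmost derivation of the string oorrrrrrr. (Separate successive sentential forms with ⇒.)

S ⇒ oSC ⇒ ooSCC ⇒ oorCC ⇒ oorrC ⇒ oorrrC ⇒ oorrrrC ⇒ oorrrrrC ⇒ oorrrrrrC ⇒ oorrrrrrr

S ⇒ oSC   [S -> o S C]
oSC ⇒ ooSCC   [S -> o S C]
ooSCC ⇒ oorCC   [S -> r]
oorCC ⇒ oorrC   [C -> r]
oorrC ⇒ oorrrC   [C -> r C]
oorrrC ⇒ oorrrrC   [C -> r C]
oorrrrC ⇒ oorrrrrC   [C -> r C]
oorrrrrC ⇒ oorrrrrrC   [C -> r C]
oorrrrrrC ⇒ oorrrrrrr   [C -> r]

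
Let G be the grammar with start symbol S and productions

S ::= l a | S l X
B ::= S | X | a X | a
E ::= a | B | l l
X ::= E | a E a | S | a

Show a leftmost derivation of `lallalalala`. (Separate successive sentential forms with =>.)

S => SlX   [S ::= S l X]
SlX => SlXlX   [S ::= S l X]
SlXlX => SlXlXlX   [S ::= S l X]
SlXlXlX => SlXlXlXlX   [S ::= S l X]
SlXlXlXlX => lalXlXlXlX   [S ::= l a]
lalXlXlXlX => lalSlXlXlX   [X ::= S]
lalSlXlXlX => lallalXlXlX   [S ::= l a]
lallalXlXlX => lallalalXlX   [X ::= a]
lallalalXlX => lallalalalX   [X ::= a]
lallalalalX => lallalalala   [X ::= a]

S => SlX => SlXlX => SlXlXlX => SlXlXlXlX => lalXlXlXlX => lalSlXlXlX => lallalXlXlX => lallalalXlX => lallalalalX => lallalalala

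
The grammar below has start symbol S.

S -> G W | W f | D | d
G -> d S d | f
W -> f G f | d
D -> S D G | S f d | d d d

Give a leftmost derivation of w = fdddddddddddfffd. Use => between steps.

S => D => Sfd => Wffd => fGfffd => fdSdfffd => fdDdfffd => fdSDGdfffd => fdDDGdfffd => fddddDGdfffd => fdddddddGdfffd => fddddddddSddfffd => fdddddddddddfffd

S => D   [S -> D]
D => Sfd   [D -> S f d]
Sfd => Wffd   [S -> W f]
Wffd => fGfffd   [W -> f G f]
fGfffd => fdSdfffd   [G -> d S d]
fdSdfffd => fdDdfffd   [S -> D]
fdDdfffd => fdSDGdfffd   [D -> S D G]
fdSDGdfffd => fdDDGdfffd   [S -> D]
fdDDGdfffd => fddddDGdfffd   [D -> d d d]
fddddDGdfffd => fdddddddGdfffd   [D -> d d d]
fdddddddGdfffd => fddddddddSddfffd   [G -> d S d]
fddddddddSddfffd => fdddddddddddfffd   [S -> d]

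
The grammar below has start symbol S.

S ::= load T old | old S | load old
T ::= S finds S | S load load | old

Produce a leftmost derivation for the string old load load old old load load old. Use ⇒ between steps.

S ⇒ old S ⇒ old load T old ⇒ old load S load load old ⇒ old load load T old load load old ⇒ old load load old old load load old

S ⇒ old S   [S ::= old S]
old S ⇒ old load T old   [S ::= load T old]
old load T old ⇒ old load S load load old   [T ::= S load load]
old load S load load old ⇒ old load load T old load load old   [S ::= load T old]
old load load T old load load old ⇒ old load load old old load load old   [T ::= old]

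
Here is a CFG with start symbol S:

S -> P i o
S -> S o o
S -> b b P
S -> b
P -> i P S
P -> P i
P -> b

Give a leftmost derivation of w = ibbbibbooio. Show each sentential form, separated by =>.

S => Pio => iPSio => ibSio => ibSooio => ibbbPooio => ibbbiPSooio => ibbbibSooio => ibbbibbooio

S => Pio   [S -> P i o]
Pio => iPSio   [P -> i P S]
iPSio => ibSio   [P -> b]
ibSio => ibSooio   [S -> S o o]
ibSooio => ibbbPooio   [S -> b b P]
ibbbPooio => ibbbiPSooio   [P -> i P S]
ibbbiPSooio => ibbbibSooio   [P -> b]
ibbbibSooio => ibbbibbooio   [S -> b]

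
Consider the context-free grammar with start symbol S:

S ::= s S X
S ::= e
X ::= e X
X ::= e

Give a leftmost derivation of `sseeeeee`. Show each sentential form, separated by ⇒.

S⇒sSX⇒ssSXX⇒sseXX⇒sseeXX⇒sseeeXX⇒sseeeeXX⇒sseeeeeX⇒sseeeeee

S ⇒ sSX   [S ::= s S X]
sSX ⇒ ssSXX   [S ::= s S X]
ssSXX ⇒ sseXX   [S ::= e]
sseXX ⇒ sseeXX   [X ::= e X]
sseeXX ⇒ sseeeXX   [X ::= e X]
sseeeXX ⇒ sseeeeXX   [X ::= e X]
sseeeeXX ⇒ sseeeeeX   [X ::= e]
sseeeeeX ⇒ sseeeeee   [X ::= e]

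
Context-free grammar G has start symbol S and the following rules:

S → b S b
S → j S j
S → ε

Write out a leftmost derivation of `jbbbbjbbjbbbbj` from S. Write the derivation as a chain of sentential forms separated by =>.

S => jSj => jbSbj => jbbSbbj => jbbbSbbbj => jbbbbSbbbbj => jbbbbjSjbbbbj => jbbbbjbSbjbbbbj => jbbbbjbbjbbbbj

S => jSj   [S → j S j]
jSj => jbSbj   [S → b S b]
jbSbj => jbbSbbj   [S → b S b]
jbbSbbj => jbbbSbbbj   [S → b S b]
jbbbSbbbj => jbbbbSbbbbj   [S → b S b]
jbbbbSbbbbj => jbbbbjSjbbbbj   [S → j S j]
jbbbbjSjbbbbj => jbbbbjbSbjbbbbj   [S → b S b]
jbbbbjbSbjbbbbj => jbbbbjbbjbbbbj   [S → ε]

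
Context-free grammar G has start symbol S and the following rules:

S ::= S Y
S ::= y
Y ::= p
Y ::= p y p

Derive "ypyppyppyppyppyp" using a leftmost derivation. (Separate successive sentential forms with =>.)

S => SY   [S ::= S Y]
SY => SYY   [S ::= S Y]
SYY => SYYY   [S ::= S Y]
SYYY => SYYYY   [S ::= S Y]
SYYYY => SYYYYY   [S ::= S Y]
SYYYYY => yYYYYY   [S ::= y]
yYYYYY => ypypYYYY   [Y ::= p y p]
ypypYYYY => ypyppypYYY   [Y ::= p y p]
ypyppypYYY => ypyppyppypYY   [Y ::= p y p]
ypyppyppypYY => ypyppyppyppypY   [Y ::= p y p]
ypyppyppyppypY => ypyppyppyppyppyp   [Y ::= p y p]

S => SY => SYY => SYYY => SYYYY => SYYYYY => yYYYYY => ypypYYYY => ypyppypYYY => ypyppyppypYY => ypyppyppyppypY => ypyppyppyppyppyp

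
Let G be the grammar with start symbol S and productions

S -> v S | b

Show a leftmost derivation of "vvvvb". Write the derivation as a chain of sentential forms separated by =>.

S => vS => vvS => vvvS => vvvvS => vvvvb

S => vS   [S -> v S]
vS => vvS   [S -> v S]
vvS => vvvS   [S -> v S]
vvvS => vvvvS   [S -> v S]
vvvvS => vvvvb   [S -> b]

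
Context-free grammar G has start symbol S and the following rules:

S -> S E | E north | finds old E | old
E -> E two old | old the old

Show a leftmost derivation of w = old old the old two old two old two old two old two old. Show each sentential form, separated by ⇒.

S ⇒ S E ⇒ old E ⇒ old E two old ⇒ old E two old two old ⇒ old E two old two old two old ⇒ old E two old two old two old two old ⇒ old E two old two old two old two old two old ⇒ old old the old two old two old two old two old two old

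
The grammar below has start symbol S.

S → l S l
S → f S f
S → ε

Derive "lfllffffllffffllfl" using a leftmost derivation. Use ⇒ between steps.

S ⇒ lSl   [S → l S l]
lSl ⇒ lfSfl   [S → f S f]
lfSfl ⇒ lflSlfl   [S → l S l]
lflSlfl ⇒ lfllSllfl   [S → l S l]
lfllSllfl ⇒ lfllfSfllfl   [S → f S f]
lfllfSfllfl ⇒ lfllffSffllfl   [S → f S f]
lfllffSffllfl ⇒ lfllfffSfffllfl   [S → f S f]
lfllfffSfffllfl ⇒ lfllffffSffffllfl   [S → f S f]
lfllffffSffffllfl ⇒ lfllfffflSlffffllfl   [S → l S l]
lfllfffflSlffffllfl ⇒ lfllffffllffffllfl   [S → ε]

S⇒lSl⇒lfSfl⇒lflSlfl⇒lfllSllfl⇒lfllfSfllfl⇒lfllffSffllfl⇒lfllfffSfffllfl⇒lfllffffSffffllfl⇒lfllfffflSlffffllfl⇒lfllffffllffffllfl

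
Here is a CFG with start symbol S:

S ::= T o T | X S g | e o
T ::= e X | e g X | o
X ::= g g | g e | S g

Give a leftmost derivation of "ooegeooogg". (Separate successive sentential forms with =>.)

S => ToT   [S ::= T o T]
ToT => ooT   [T ::= o]
ooT => ooeX   [T ::= e X]
ooeX => ooeSg   [X ::= S g]
ooeSg => ooeXSgg   [S ::= X S g]
ooeXSgg => ooegeSgg   [X ::= g e]
ooegeSgg => ooegeToTgg   [S ::= T o T]
ooegeToTgg => ooegeooTgg   [T ::= o]
ooegeooTgg => ooegeooogg   [T ::= o]

S => ToT => ooT => ooeX => ooeSg => ooeXSgg => ooegeSgg => ooegeToTgg => ooegeooTgg => ooegeooogg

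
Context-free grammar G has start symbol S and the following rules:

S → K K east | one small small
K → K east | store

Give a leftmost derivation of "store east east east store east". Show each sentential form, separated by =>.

S => K K east => K east K east => K east east K east => K east east east K east => store east east east K east => store east east east store east

S => K K east   [S → K K east]
K K east => K east K east   [K → K east]
K east K east => K east east K east   [K → K east]
K east east K east => K east east east K east   [K → K east]
K east east east K east => store east east east K east   [K → store]
store east east east K east => store east east east store east   [K → store]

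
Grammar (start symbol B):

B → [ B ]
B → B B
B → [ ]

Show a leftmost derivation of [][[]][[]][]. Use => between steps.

B => BB => BBB => []BB => [][B]B => [][[]]B => [][[]]BB => [][[]][B]B => [][[]][[]]B => [][[]][[]][]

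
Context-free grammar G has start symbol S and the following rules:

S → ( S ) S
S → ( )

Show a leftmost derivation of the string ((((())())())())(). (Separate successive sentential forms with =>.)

S => (S)S => ((S)S)S => (((S)S)S)S => ((((S)S)S)S)S => ((((())S)S)S)S => ((((())())S)S)S => ((((())())())S)S => ((((())())())())S => ((((())())())())()

S => (S)S   [S → ( S ) S]
(S)S => ((S)S)S   [S → ( S ) S]
((S)S)S => (((S)S)S)S   [S → ( S ) S]
(((S)S)S)S => ((((S)S)S)S)S   [S → ( S ) S]
((((S)S)S)S)S => ((((())S)S)S)S   [S → ( )]
((((())S)S)S)S => ((((())())S)S)S   [S → ( )]
((((())())S)S)S => ((((())())())S)S   [S → ( )]
((((())())())S)S => ((((())())())())S   [S → ( )]
((((())())())())S => ((((())())())())()   [S → ( )]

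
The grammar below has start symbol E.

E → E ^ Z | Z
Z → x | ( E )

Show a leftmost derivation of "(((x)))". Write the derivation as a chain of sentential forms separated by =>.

E=>Z=>(E)=>(Z)=>((E))=>((Z))=>(((E)))=>(((Z)))=>(((x)))

E => Z   [E → Z]
Z => (E)   [Z → ( E )]
(E) => (Z)   [E → Z]
(Z) => ((E))   [Z → ( E )]
((E)) => ((Z))   [E → Z]
((Z)) => (((E)))   [Z → ( E )]
(((E))) => (((Z)))   [E → Z]
(((Z))) => (((x)))   [Z → x]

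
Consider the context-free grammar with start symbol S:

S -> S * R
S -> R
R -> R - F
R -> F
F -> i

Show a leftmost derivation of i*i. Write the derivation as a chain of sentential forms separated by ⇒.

S ⇒ S*R ⇒ R*R ⇒ F*R ⇒ i*R ⇒ i*F ⇒ i*i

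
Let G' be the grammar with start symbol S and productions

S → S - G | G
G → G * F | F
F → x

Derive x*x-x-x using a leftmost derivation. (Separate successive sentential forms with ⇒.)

S ⇒ S-G ⇒ S-G-G ⇒ G-G-G ⇒ G*F-G-G ⇒ F*F-G-G ⇒ x*F-G-G ⇒ x*x-G-G ⇒ x*x-F-G ⇒ x*x-x-G ⇒ x*x-x-F ⇒ x*x-x-x

S ⇒ S-G   [S → S - G]
S-G ⇒ S-G-G   [S → S - G]
S-G-G ⇒ G-G-G   [S → G]
G-G-G ⇒ G*F-G-G   [G → G * F]
G*F-G-G ⇒ F*F-G-G   [G → F]
F*F-G-G ⇒ x*F-G-G   [F → x]
x*F-G-G ⇒ x*x-G-G   [F → x]
x*x-G-G ⇒ x*x-F-G   [G → F]
x*x-F-G ⇒ x*x-x-G   [F → x]
x*x-x-G ⇒ x*x-x-F   [G → F]
x*x-x-F ⇒ x*x-x-x   [F → x]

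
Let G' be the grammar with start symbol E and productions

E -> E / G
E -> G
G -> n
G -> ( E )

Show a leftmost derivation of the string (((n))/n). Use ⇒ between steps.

E ⇒ G   [E -> G]
G ⇒ (E)   [G -> ( E )]
(E) ⇒ (E/G)   [E -> E / G]
(E/G) ⇒ (G/G)   [E -> G]
(G/G) ⇒ ((E)/G)   [G -> ( E )]
((E)/G) ⇒ ((G)/G)   [E -> G]
((G)/G) ⇒ (((E))/G)   [G -> ( E )]
(((E))/G) ⇒ (((G))/G)   [E -> G]
(((G))/G) ⇒ (((n))/G)   [G -> n]
(((n))/G) ⇒ (((n))/n)   [G -> n]

E⇒G⇒(E)⇒(E/G)⇒(G/G)⇒((E)/G)⇒((G)/G)⇒(((E))/G)⇒(((G))/G)⇒(((n))/G)⇒(((n))/n)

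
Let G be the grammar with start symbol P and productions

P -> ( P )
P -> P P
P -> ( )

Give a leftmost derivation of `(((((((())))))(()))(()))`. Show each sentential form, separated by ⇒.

P ⇒ (P)   [P -> ( P )]
(P) ⇒ (PP)   [P -> P P]
(PP) ⇒ ((P)P)   [P -> ( P )]
((P)P) ⇒ ((PP)P)   [P -> P P]
((PP)P) ⇒ (((P)P)P)   [P -> ( P )]
(((P)P)P) ⇒ ((((P))P)P)   [P -> ( P )]
((((P))P)P) ⇒ (((((P)))P)P)   [P -> ( P )]
(((((P)))P)P) ⇒ ((((((P))))P)P)   [P -> ( P )]
((((((P))))P)P) ⇒ (((((((P)))))P)P)   [P -> ( P )]
(((((((P)))))P)P) ⇒ (((((((())))))P)P)   [P -> ( )]
(((((((())))))P)P) ⇒ (((((((())))))(P))P)   [P -> ( P )]
(((((((())))))(P))P) ⇒ (((((((())))))(()))P)   [P -> ( )]
(((((((())))))(()))P) ⇒ (((((((())))))(()))(P))   [P -> ( P )]
(((((((())))))(()))(P)) ⇒ (((((((())))))(()))(()))   [P -> ( )]

P ⇒ (P) ⇒ (PP) ⇒ ((P)P) ⇒ ((PP)P) ⇒ (((P)P)P) ⇒ ((((P))P)P) ⇒ (((((P)))P)P) ⇒ ((((((P))))P)P) ⇒ (((((((P)))))P)P) ⇒ (((((((())))))P)P) ⇒ (((((((())))))(P))P) ⇒ (((((((())))))(()))P) ⇒ (((((((())))))(()))(P)) ⇒ (((((((())))))(()))(()))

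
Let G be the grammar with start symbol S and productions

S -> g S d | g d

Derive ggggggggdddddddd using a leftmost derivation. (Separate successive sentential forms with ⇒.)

S ⇒ gSd ⇒ ggSdd ⇒ gggSddd ⇒ ggggSdddd ⇒ gggggSddddd ⇒ ggggggSdddddd ⇒ gggggggSddddddd ⇒ ggggggggdddddddd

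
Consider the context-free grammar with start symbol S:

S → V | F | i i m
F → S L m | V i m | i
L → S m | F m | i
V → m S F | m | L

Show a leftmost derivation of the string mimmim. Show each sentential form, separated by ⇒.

S ⇒ V ⇒ mSF ⇒ mVF ⇒ mLF ⇒ mSmF ⇒ mFmF ⇒ mimF ⇒ mimVim ⇒ mimmim

S ⇒ V   [S → V]
V ⇒ mSF   [V → m S F]
mSF ⇒ mVF   [S → V]
mVF ⇒ mLF   [V → L]
mLF ⇒ mSmF   [L → S m]
mSmF ⇒ mFmF   [S → F]
mFmF ⇒ mimF   [F → i]
mimF ⇒ mimVim   [F → V i m]
mimVim ⇒ mimmim   [V → m]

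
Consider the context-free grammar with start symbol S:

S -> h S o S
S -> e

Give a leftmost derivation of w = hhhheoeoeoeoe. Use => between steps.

S => hSoS   [S -> h S o S]
hSoS => hhSoSoS   [S -> h S o S]
hhSoSoS => hhhSoSoSoS   [S -> h S o S]
hhhSoSoSoS => hhhhSoSoSoSoS   [S -> h S o S]
hhhhSoSoSoSoS => hhhheoSoSoSoS   [S -> e]
hhhheoSoSoSoS => hhhheoeoSoSoS   [S -> e]
hhhheoeoSoSoS => hhhheoeoeoSoS   [S -> e]
hhhheoeoeoSoS => hhhheoeoeoeoS   [S -> e]
hhhheoeoeoeoS => hhhheoeoeoeoe   [S -> e]

S => hSoS => hhSoSoS => hhhSoSoSoS => hhhhSoSoSoSoS => hhhheoSoSoSoS => hhhheoeoSoSoS => hhhheoeoeoSoS => hhhheoeoeoeoS => hhhheoeoeoeoe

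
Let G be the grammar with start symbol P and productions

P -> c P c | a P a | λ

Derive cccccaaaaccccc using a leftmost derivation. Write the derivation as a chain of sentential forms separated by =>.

P => cPc => ccPcc => cccPccc => ccccPcccc => cccccPccccc => cccccaPaccccc => cccccaaPaaccccc => cccccaaaaccccc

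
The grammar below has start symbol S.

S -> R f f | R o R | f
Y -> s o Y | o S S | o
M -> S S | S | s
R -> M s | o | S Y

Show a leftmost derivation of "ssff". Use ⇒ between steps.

S ⇒ Rff ⇒ Msff ⇒ ssff

S ⇒ Rff   [S -> R f f]
Rff ⇒ Msff   [R -> M s]
Msff ⇒ ssff   [M -> s]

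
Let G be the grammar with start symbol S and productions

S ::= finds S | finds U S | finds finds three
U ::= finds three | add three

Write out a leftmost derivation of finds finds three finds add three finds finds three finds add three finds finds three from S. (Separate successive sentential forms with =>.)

S => finds U S => finds finds three S => finds finds three finds U S => finds finds three finds add three S => finds finds three finds add three finds U S => finds finds three finds add three finds finds three S => finds finds three finds add three finds finds three finds U S => finds finds three finds add three finds finds three finds add three S => finds finds three finds add three finds finds three finds add three finds finds three

S => finds U S   [S ::= finds U S]
finds U S => finds finds three S   [U ::= finds three]
finds finds three S => finds finds three finds U S   [S ::= finds U S]
finds finds three finds U S => finds finds three finds add three S   [U ::= add three]
finds finds three finds add three S => finds finds three finds add three finds U S   [S ::= finds U S]
finds finds three finds add three finds U S => finds finds three finds add three finds finds three S   [U ::= finds three]
finds finds three finds add three finds finds three S => finds finds three finds add three finds finds three finds U S   [S ::= finds U S]
finds finds three finds add three finds finds three finds U S => finds finds three finds add three finds finds three finds add three S   [U ::= add three]
finds finds three finds add three finds finds three finds add three S => finds finds three finds add three finds finds three finds add three finds finds three   [S ::= finds finds three]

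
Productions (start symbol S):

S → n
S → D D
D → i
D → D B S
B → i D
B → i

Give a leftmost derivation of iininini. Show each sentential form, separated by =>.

S => DD => DBSD => DBSBSD => DBSBSBSD => iBSBSBSD => iiSBSBSD => iinBSBSD => iiniSBSD => iininBSD => iininiSD => iinininD => iininini

S => DD   [S → D D]
DD => DBSD   [D → D B S]
DBSD => DBSBSD   [D → D B S]
DBSBSD => DBSBSBSD   [D → D B S]
DBSBSBSD => iBSBSBSD   [D → i]
iBSBSBSD => iiSBSBSD   [B → i]
iiSBSBSD => iinBSBSD   [S → n]
iinBSBSD => iiniSBSD   [B → i]
iiniSBSD => iininBSD   [S → n]
iininBSD => iininiSD   [B → i]
iininiSD => iinininD   [S → n]
iinininD => iininini   [D → i]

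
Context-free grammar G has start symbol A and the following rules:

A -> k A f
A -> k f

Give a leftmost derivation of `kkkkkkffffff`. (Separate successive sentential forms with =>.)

A => kAf => kkAff => kkkAfff => kkkkAffff => kkkkkAfffff => kkkkkkffffff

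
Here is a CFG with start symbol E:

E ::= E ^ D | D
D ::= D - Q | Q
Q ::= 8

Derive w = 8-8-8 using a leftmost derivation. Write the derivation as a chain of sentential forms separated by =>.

E => D => D-Q => D-Q-Q => Q-Q-Q => 8-Q-Q => 8-8-Q => 8-8-8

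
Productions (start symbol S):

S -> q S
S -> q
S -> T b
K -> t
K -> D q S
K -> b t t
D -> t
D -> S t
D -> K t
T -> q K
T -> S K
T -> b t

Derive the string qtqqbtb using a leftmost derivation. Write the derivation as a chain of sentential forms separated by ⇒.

S ⇒ Tb ⇒ SKb ⇒ TbKb ⇒ qKbKb ⇒ qDqSbKb ⇒ qtqSbKb ⇒ qtqqbKb ⇒ qtqqbtb

S ⇒ Tb   [S -> T b]
Tb ⇒ SKb   [T -> S K]
SKb ⇒ TbKb   [S -> T b]
TbKb ⇒ qKbKb   [T -> q K]
qKbKb ⇒ qDqSbKb   [K -> D q S]
qDqSbKb ⇒ qtqSbKb   [D -> t]
qtqSbKb ⇒ qtqqbKb   [S -> q]
qtqqbKb ⇒ qtqqbtb   [K -> t]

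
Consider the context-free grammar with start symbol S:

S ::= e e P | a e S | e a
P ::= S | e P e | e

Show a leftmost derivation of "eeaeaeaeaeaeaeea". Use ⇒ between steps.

S ⇒ eeP   [S ::= e e P]
eeP ⇒ eeS   [P ::= S]
eeS ⇒ eeaeS   [S ::= a e S]
eeaeS ⇒ eeaeaeS   [S ::= a e S]
eeaeaeS ⇒ eeaeaeaeS   [S ::= a e S]
eeaeaeaeS ⇒ eeaeaeaeaeS   [S ::= a e S]
eeaeaeaeaeS ⇒ eeaeaeaeaeaeS   [S ::= a e S]
eeaeaeaeaeaeS ⇒ eeaeaeaeaeaeaeS   [S ::= a e S]
eeaeaeaeaeaeaeS ⇒ eeaeaeaeaeaeaeea   [S ::= e a]

S ⇒ eeP ⇒ eeS ⇒ eeaeS ⇒ eeaeaeS ⇒ eeaeaeaeS ⇒ eeaeaeaeaeS ⇒ eeaeaeaeaeaeS ⇒ eeaeaeaeaeaeaeS ⇒ eeaeaeaeaeaeaeea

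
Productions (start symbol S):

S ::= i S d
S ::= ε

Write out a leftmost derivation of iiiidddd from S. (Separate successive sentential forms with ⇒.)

S ⇒ iSd ⇒ iiSdd ⇒ iiiSddd ⇒ iiiiSdddd ⇒ iiiidddd

S ⇒ iSd   [S ::= i S d]
iSd ⇒ iiSdd   [S ::= i S d]
iiSdd ⇒ iiiSddd   [S ::= i S d]
iiiSddd ⇒ iiiiSdddd   [S ::= i S d]
iiiiSdddd ⇒ iiiidddd   [S ::= ε]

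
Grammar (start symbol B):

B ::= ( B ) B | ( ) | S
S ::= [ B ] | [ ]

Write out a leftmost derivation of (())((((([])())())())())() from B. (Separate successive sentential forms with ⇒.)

B ⇒ (B)B ⇒ (())B ⇒ (())(B)B ⇒ (())((B)B)B ⇒ (())(((B)B)B)B ⇒ (())((((B)B)B)B)B ⇒ (())(((((B)B)B)B)B)B ⇒ (())(((((S)B)B)B)B)B ⇒ (())((((([])B)B)B)B)B ⇒ (())((((([])())B)B)B)B ⇒ (())((((([])())())B)B)B ⇒ (())((((([])())())())B)B ⇒ (())((((([])())())())())B ⇒ (())((((([])())())())())()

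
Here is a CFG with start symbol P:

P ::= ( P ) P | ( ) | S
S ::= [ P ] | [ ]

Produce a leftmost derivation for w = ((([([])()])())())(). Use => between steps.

P => (P)P => ((P)P)P => (((P)P)P)P => (((S)P)P)P => ((([P])P)P)P => ((([(P)P])P)P)P => ((([(S)P])P)P)P => ((([([])P])P)P)P => ((([([])()])P)P)P => ((([([])()])())P)P => ((([([])()])())())P => ((([([])()])())())()

P => (P)P   [P ::= ( P ) P]
(P)P => ((P)P)P   [P ::= ( P ) P]
((P)P)P => (((P)P)P)P   [P ::= ( P ) P]
(((P)P)P)P => (((S)P)P)P   [P ::= S]
(((S)P)P)P => ((([P])P)P)P   [S ::= [ P ]]
((([P])P)P)P => ((([(P)P])P)P)P   [P ::= ( P ) P]
((([(P)P])P)P)P => ((([(S)P])P)P)P   [P ::= S]
((([(S)P])P)P)P => ((([([])P])P)P)P   [S ::= [ ]]
((([([])P])P)P)P => ((([([])()])P)P)P   [P ::= ( )]
((([([])()])P)P)P => ((([([])()])())P)P   [P ::= ( )]
((([([])()])())P)P => ((([([])()])())())P   [P ::= ( )]
((([([])()])())())P => ((([([])()])())())()   [P ::= ( )]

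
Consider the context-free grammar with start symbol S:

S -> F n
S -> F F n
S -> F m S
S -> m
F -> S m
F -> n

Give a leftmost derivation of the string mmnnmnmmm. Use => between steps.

S => FmS => SmmS => FnmmS => SmnmmS => FFnmnmmS => SmFnmnmmS => mmFnmnmmS => mmnnmnmmS => mmnnmnmmm

S => FmS   [S -> F m S]
FmS => SmmS   [F -> S m]
SmmS => FnmmS   [S -> F n]
FnmmS => SmnmmS   [F -> S m]
SmnmmS => FFnmnmmS   [S -> F F n]
FFnmnmmS => SmFnmnmmS   [F -> S m]
SmFnmnmmS => mmFnmnmmS   [S -> m]
mmFnmnmmS => mmnnmnmmS   [F -> n]
mmnnmnmmS => mmnnmnmmm   [S -> m]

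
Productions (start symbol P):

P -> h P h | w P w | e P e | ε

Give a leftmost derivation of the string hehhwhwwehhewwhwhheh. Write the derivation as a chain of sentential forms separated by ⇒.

P⇒hPh⇒hePeh⇒hehPheh⇒hehhPhheh⇒hehhwPwhheh⇒hehhwhPhwhheh⇒hehhwhwPwhwhheh⇒hehhwhwwPwwhwhheh⇒hehhwhwwePewwhwhheh⇒hehhwhwwehPhewwhwhheh⇒hehhwhwwehhewwhwhheh

P ⇒ hPh   [P -> h P h]
hPh ⇒ hePeh   [P -> e P e]
hePeh ⇒ hehPheh   [P -> h P h]
hehPheh ⇒ hehhPhheh   [P -> h P h]
hehhPhheh ⇒ hehhwPwhheh   [P -> w P w]
hehhwPwhheh ⇒ hehhwhPhwhheh   [P -> h P h]
hehhwhPhwhheh ⇒ hehhwhwPwhwhheh   [P -> w P w]
hehhwhwPwhwhheh ⇒ hehhwhwwPwwhwhheh   [P -> w P w]
hehhwhwwPwwhwhheh ⇒ hehhwhwwePewwhwhheh   [P -> e P e]
hehhwhwwePewwhwhheh ⇒ hehhwhwwehPhewwhwhheh   [P -> h P h]
hehhwhwwehPhewwhwhheh ⇒ hehhwhwwehhewwhwhheh   [P -> ε]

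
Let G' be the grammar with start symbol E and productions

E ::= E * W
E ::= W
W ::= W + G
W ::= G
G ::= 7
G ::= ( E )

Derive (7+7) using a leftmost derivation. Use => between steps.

E => W   [E ::= W]
W => G   [W ::= G]
G => (E)   [G ::= ( E )]
(E) => (W)   [E ::= W]
(W) => (W+G)   [W ::= W + G]
(W+G) => (G+G)   [W ::= G]
(G+G) => (7+G)   [G ::= 7]
(7+G) => (7+7)   [G ::= 7]

E => W => G => (E) => (W) => (W+G) => (G+G) => (7+G) => (7+7)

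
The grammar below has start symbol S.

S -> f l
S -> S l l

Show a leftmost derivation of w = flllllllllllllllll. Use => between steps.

S => Sll   [S -> S l l]
Sll => Sllll   [S -> S l l]
Sllll => Sllllll   [S -> S l l]
Sllllll => Sllllllll   [S -> S l l]
Sllllllll => Sllllllllll   [S -> S l l]
Sllllllllll => Sllllllllllll   [S -> S l l]
Sllllllllllll => Sllllllllllllll   [S -> S l l]
Sllllllllllllll => Sllllllllllllllll   [S -> S l l]
Sllllllllllllllll => flllllllllllllllll   [S -> f l]

S=>Sll=>Sllll=>Sllllll=>Sllllllll=>Sllllllllll=>Sllllllllllll=>Sllllllllllllll=>Sllllllllllllllll=>flllllllllllllllll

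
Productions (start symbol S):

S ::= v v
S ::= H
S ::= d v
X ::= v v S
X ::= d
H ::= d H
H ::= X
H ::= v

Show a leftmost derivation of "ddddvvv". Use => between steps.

S => H   [S ::= H]
H => dH   [H ::= d H]
dH => ddH   [H ::= d H]
ddH => dddH   [H ::= d H]
dddH => ddddH   [H ::= d H]
ddddH => ddddX   [H ::= X]
ddddX => ddddvvS   [X ::= v v S]
ddddvvS => ddddvvH   [S ::= H]
ddddvvH => ddddvvv   [H ::= v]

S => H => dH => ddH => dddH => ddddH => ddddX => ddddvvS => ddddvvH => ddddvvv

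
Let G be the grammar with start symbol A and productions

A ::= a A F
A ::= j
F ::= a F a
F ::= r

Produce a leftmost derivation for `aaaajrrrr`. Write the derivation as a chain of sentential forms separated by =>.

A => aAF => aaAFF => aaaAFFF => aaaaAFFFF => aaaajFFFF => aaaajrFFF => aaaajrrFF => aaaajrrrF => aaaajrrrr

A => aAF   [A ::= a A F]
aAF => aaAFF   [A ::= a A F]
aaAFF => aaaAFFF   [A ::= a A F]
aaaAFFF => aaaaAFFFF   [A ::= a A F]
aaaaAFFFF => aaaajFFFF   [A ::= j]
aaaajFFFF => aaaajrFFF   [F ::= r]
aaaajrFFF => aaaajrrFF   [F ::= r]
aaaajrrFF => aaaajrrrF   [F ::= r]
aaaajrrrF => aaaajrrrr   [F ::= r]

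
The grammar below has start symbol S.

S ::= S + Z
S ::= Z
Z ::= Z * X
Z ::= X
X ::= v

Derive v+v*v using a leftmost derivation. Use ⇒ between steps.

S ⇒ S+Z ⇒ Z+Z ⇒ X+Z ⇒ v+Z ⇒ v+Z*X ⇒ v+X*X ⇒ v+v*X ⇒ v+v*v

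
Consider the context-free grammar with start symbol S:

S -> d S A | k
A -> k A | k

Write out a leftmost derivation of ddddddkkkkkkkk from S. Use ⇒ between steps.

S⇒dSA⇒ddSAA⇒dddSAAA⇒ddddSAAAA⇒dddddSAAAAA⇒ddddddSAAAAAA⇒ddddddkAAAAAA⇒ddddddkkAAAAAA⇒ddddddkkkAAAAA⇒ddddddkkkkAAAA⇒ddddddkkkkkAAA⇒ddddddkkkkkkAA⇒ddddddkkkkkkkA⇒ddddddkkkkkkkk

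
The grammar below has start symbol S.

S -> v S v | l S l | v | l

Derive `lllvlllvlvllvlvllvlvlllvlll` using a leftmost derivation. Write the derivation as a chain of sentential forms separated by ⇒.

S ⇒ lSl   [S -> l S l]
lSl ⇒ llSll   [S -> l S l]
llSll ⇒ lllSlll   [S -> l S l]
lllSlll ⇒ lllvSvlll   [S -> v S v]
lllvSvlll ⇒ lllvlSlvlll   [S -> l S l]
lllvlSlvlll ⇒ lllvllSllvlll   [S -> l S l]
lllvllSllvlll ⇒ lllvlllSlllvlll   [S -> l S l]
lllvlllSlllvlll ⇒ lllvlllvSvlllvlll   [S -> v S v]
lllvlllvSvlllvlll ⇒ lllvlllvlSlvlllvlll   [S -> l S l]
lllvlllvlSlvlllvlll ⇒ lllvlllvlvSvlvlllvlll   [S -> v S v]
lllvlllvlvSvlvlllvlll ⇒ lllvlllvlvlSlvlvlllvlll   [S -> l S l]
lllvlllvlvlSlvlvlllvlll ⇒ lllvlllvlvllSllvlvlllvlll   [S -> l S l]
lllvlllvlvllSllvlvlllvlll ⇒ lllvlllvlvllvSvllvlvlllvlll   [S -> v S v]
lllvlllvlvllvSvllvlvlllvlll ⇒ lllvlllvlvllvlvllvlvlllvlll   [S -> l]

S ⇒ lSl ⇒ llSll ⇒ lllSlll ⇒ lllvSvlll ⇒ lllvlSlvlll ⇒ lllvllSllvlll ⇒ lllvlllSlllvlll ⇒ lllvlllvSvlllvlll ⇒ lllvlllvlSlvlllvlll ⇒ lllvlllvlvSvlvlllvlll ⇒ lllvlllvlvlSlvlvlllvlll ⇒ lllvlllvlvllSllvlvlllvlll ⇒ lllvlllvlvllvSvllvlvlllvlll ⇒ lllvlllvlvllvlvllvlvlllvlll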